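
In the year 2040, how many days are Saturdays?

2040-01-01 is a Sunday.
From 2040-01-01 to 2040-12-31 is 366 days inclusive.
366 = 7 × 52 + 2, so there are 52 full weeks plus 2 extra days.
Each full week contributes one Saturday: 52 so far.
The 2 extra days are Sun, Mon — none qualify.
Total: 52 + 0 = 52.

52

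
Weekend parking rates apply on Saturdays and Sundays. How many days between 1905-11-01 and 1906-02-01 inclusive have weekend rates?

1905-11-01 is a Wednesday.
From 1905-11-01 to 1906-02-01 is 93 days inclusive.
93 = 7 × 13 + 2, so there are 13 full weeks plus 2 extra days.
Each full week contributes 2 weekend days (Sat, Sun): 13 × 2 = 26.
The 2 extra days are Wed, Thu — none qualify.
Total: 26 + 0 = 26.

26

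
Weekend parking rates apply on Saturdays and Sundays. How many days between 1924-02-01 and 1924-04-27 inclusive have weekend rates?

26

1924-02-01 is a Friday.
From 1924-02-01 to 1924-04-27 is 87 days inclusive.
87 = 7 × 12 + 3, so there are 12 full weeks plus 3 extra days.
Each full week contributes 2 weekend days (Sat, Sun): 12 × 2 = 24.
The 3 extra days are Fri, Sat, Sun — 2 of them qualify.
Total: 24 + 2 = 26.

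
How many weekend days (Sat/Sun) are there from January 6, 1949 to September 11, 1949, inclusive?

72

January 6, 1949 is a Thursday.
From January 6, 1949 to September 11, 1949 is 249 days inclusive.
249 = 7 × 35 + 4, so there are 35 full weeks plus 4 extra days.
Each full week contributes 2 weekend days (Sat, Sun): 35 × 2 = 70.
The 4 extra days are Thursday, Friday, Saturday, Sunday — 2 of them qualify.
Total: 70 + 2 = 72.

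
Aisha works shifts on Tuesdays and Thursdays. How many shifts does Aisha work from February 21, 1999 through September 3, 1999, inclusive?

56

February 21, 1999 is a Sunday.
That's 195 days from start to end, counting both.
195 = 7 × 27 + 6, so there are 27 full weeks plus 6 extra days.
Each full week contributes 2 days from the set (Tue, Thu): 27 × 2 = 54.
The 6 extra days are Sun, Mon, Tue, Wed, Thu, Fri — 2 of them qualify.
Total: 54 + 2 = 56.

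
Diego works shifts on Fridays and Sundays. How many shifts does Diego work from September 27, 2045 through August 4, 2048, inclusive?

298

September 27, 2045 is a Wednesday.
From September 27, 2045 to August 4, 2048 is 1043 days inclusive.
1043 = 7 × 149, so the span is exactly 149 full weeks.
Each full week contributes 2 days from the set (Fri, Sun): 149 × 2 = 298.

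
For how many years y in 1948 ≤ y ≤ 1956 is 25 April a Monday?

Day of week of April 25 in each year:
1948: Sun, 1949: Mon ✓, 1950: Tue, 1951: Wed, 1952: Fri, 1953: Sat, 1954: Sun, 1955: Mon ✓, 1956: Wed
Mondays: 1949, 1955.

2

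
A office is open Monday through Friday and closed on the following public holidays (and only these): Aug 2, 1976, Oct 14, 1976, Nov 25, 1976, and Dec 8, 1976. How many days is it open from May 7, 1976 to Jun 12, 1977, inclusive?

282

May 7, 1976 is a Friday.
From May 7, 1976 to Jun 12, 1977 is 402 days inclusive.
402 = 7 × 57 + 3, so there are 57 full weeks plus 3 extra days.
Each full week contributes 5 weekdays (Mon–Fri): 57 × 5 = 285.
The 3 extra days are Fri, Sat, Sun — 1 of them qualifies.
Total: 285 + 1 = 286.
Holidays: Aug 2, 1976 (Mon); Oct 14, 1976 (Thu); Nov 25, 1976 (Thu); Dec 8, 1976 (Wed).
All 4 holidays fall on weekdays, so subtract 4.
Business days: 286 − 4 = 282.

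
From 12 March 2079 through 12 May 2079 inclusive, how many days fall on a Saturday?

8

12 March 2079 is a Sunday.
That's 62 days from start to end, counting both.
62 = 7 × 8 + 6, so there are 8 full weeks plus 6 extra days.
Each full week contributes one Saturday: 8 so far.
The 6 extra days are Sunday, Monday, Tuesday, Wednesday, Thursday, Friday — none qualify.
Total: 8 + 0 = 8.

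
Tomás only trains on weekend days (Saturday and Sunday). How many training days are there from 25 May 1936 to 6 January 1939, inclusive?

272

25 May 1936 is a Monday.
The range spans 957 days (inclusive of both endpoints).
957 = 7 × 136 + 5, so there are 136 full weeks plus 5 extra days.
Each full week contributes 2 weekend days (Sat, Sun): 136 × 2 = 272.
The 5 extra days are Mon, Tue, Wed, Thu, Fri — none qualify.
Total: 272 + 0 = 272.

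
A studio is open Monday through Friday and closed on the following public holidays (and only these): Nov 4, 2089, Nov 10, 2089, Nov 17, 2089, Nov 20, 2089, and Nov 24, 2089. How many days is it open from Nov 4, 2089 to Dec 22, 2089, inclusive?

31

Nov 4, 2089 is a Friday.
That's 49 days from start to end, counting both.
49 = 7 × 7, so the span is exactly 7 full weeks.
Each full week contributes 5 weekdays (Mon–Fri): 7 × 5 = 35.
Total: 35.
Holidays: Nov 4, 2089 (Fri); Nov 10, 2089 (Thu); Nov 17, 2089 (Thu); Nov 20, 2089 (Sun); Nov 24, 2089 (Thu).
4 of the 5 holidays fall on weekdays; the rest are weekends and were already excluded.
Business days: 35 − 4 = 31.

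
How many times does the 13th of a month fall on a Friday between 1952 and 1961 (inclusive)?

18

Friday-the-13ths by year:
1952: Jun
1953: Feb, Mar, Nov
1954: Aug
1955: May
1956: Jan, Apr, Jul
1957: Sep, Dec
1958: Jun
1959: Feb, Mar, Nov
1960: May
1961: Jan, Oct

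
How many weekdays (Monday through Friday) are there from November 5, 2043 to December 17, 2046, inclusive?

813

November 5, 2043 is a Thursday.
That's 1139 days from start to end, counting both.
1139 = 7 × 162 + 5, so there are 162 full weeks plus 5 extra days.
Each full week contributes 5 weekdays (Mon–Fri): 162 × 5 = 810.
The 5 extra days are Thursday, Friday, Saturday, Sunday, Monday — 3 of them qualify.
Total: 810 + 3 = 813.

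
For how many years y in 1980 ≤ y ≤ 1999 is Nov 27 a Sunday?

3

Day of week of November 27 in each year:
1980: Thu, 1981: Fri, 1982: Sat, 1983: Sun ✓, 1984: Tue, 1985: Wed, 1986: Thu, 1987: Fri, 1988: Sun ✓, 1989: Mon, 1990: Tue, 1991: Wed, 1992: Fri, 1993: Sat, 1994: Sun ✓, 1995: Mon, 1996: Wed, 1997: Thu, 1998: Fri, 1999: Sat
Sundays: 1983, 1988, 1994.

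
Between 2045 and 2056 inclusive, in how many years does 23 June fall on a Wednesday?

2

Day of week of June 23 in each year:
2045: Fri, 2046: Sat, 2047: Sun, 2048: Tue, 2049: Wed ✓, 2050: Thu, 2051: Fri, 2052: Sun, 2053: Mon, 2054: Tue, 2055: Wed ✓, 2056: Fri
Wednesdays: 2049, 2055.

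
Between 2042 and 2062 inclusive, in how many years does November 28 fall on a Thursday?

3

Day of week of November 28 in each year:
2042: Fri, 2043: Sat, 2044: Mon, 2045: Tue, 2046: Wed, 2047: Thu ✓, 2048: Sat, 2049: Sun, 2050: Mon, 2051: Tue, 2052: Thu ✓, 2053: Fri, 2054: Sat, 2055: Sun, 2056: Tue, 2057: Wed, 2058: Thu ✓, 2059: Fri, 2060: Sun, 2061: Mon, 2062: Tue
Thursdays: 2047, 2052, 2058.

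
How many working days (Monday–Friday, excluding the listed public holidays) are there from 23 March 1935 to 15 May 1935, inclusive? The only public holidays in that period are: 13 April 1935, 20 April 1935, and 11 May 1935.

23 March 1935 is a Saturday.
The range spans 54 days (inclusive of both endpoints).
54 = 7 × 7 + 5, so there are 7 full weeks plus 5 extra days.
Each full week contributes 5 weekdays (Mon–Fri): 7 × 5 = 35.
The 5 extra days are Saturday, Sunday, Monday, Tuesday, Wednesday — 3 of them qualify.
Total: 35 + 3 = 38.
Holidays: 13 April 1935 (Sat); 20 April 1935 (Sat); 11 May 1935 (Sat).
None of the 3 holidays fall on a weekday, so nothing to subtract.
Business days: 38 − 0 = 38.

38 working days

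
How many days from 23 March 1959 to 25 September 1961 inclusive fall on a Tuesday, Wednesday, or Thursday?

23 March 1959 is a Monday.
The range spans 918 days (inclusive of both endpoints).
918 = 7 × 131 + 1, so there are 131 full weeks plus 1 extra day.
Each full week contributes 3 days from the set (Tue, Wed, Thu): 131 × 3 = 393.
The 1 extra day is Monday — none qualify.
Total: 393 + 0 = 393.

393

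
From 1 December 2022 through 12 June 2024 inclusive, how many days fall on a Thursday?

80 Thursdays

1 December 2022 is a Thursday.
From 1 December 2022 to 12 June 2024 is 560 days inclusive.
560 = 7 × 80, so the span is exactly 80 full weeks.
Each full week contributes one Thursday: 80 so far.
Total: 80.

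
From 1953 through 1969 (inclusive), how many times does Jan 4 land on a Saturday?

3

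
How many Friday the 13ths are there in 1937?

1

The 13th falls on a Friday when the month's 13th has weekday Fri.
Jan 13 is Wed; Feb 13 is Sat; Mar 13 is Sat; Apr 13 is Tue; May 13 is Thu; Jun 13 is Sun; Jul 13 is Tue; Aug 13 is Fri ✓; Sep 13 is Mon; Oct 13 is Wed; Nov 13 is Sat; Dec 13 is Mon.
Friday the 13ths: Aug.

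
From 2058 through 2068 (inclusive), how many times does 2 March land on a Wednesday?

2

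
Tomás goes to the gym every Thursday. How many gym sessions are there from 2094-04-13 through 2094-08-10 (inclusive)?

2094-04-13 is a Tuesday.
The range spans 120 days (inclusive of both endpoints).
120 = 7 × 17 + 1, so there are 17 full weeks plus 1 extra day.
Each full week contributes one Thursday: 17 so far.
The 1 extra day is Tuesday — none qualify.
Total: 17 + 0 = 17.

17 Thursdays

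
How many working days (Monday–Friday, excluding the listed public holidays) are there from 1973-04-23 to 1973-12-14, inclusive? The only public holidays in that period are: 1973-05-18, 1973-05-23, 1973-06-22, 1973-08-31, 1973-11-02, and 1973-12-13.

164 working days

1973-04-23 is a Monday.
The range spans 236 days (inclusive of both endpoints).
236 = 7 × 33 + 5, so there are 33 full weeks plus 5 extra days.
Each full week contributes 5 weekdays (Mon–Fri): 33 × 5 = 165.
The 5 extra days are Monday, Tuesday, Wednesday, Thursday, Friday — 5 of them qualify.
Total: 165 + 5 = 170.
Holidays: 1973-05-18 (Fri); 1973-05-23 (Wed); 1973-06-22 (Fri); 1973-08-31 (Fri); 1973-11-02 (Fri); 1973-12-13 (Thu).
All 6 holidays fall on weekdays, so subtract 6.
Business days: 170 − 6 = 164.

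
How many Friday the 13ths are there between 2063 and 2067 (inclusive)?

8

Friday-the-13ths by year:
2063: Apr, Jul
2064: Jun
2065: Feb, Mar, Nov
2066: Aug
2067: May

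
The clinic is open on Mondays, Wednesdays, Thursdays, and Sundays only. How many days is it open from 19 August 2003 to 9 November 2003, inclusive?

47

19 August 2003 is a Tuesday.
That's 83 days from start to end, counting both.
83 = 7 × 11 + 6, so there are 11 full weeks plus 6 extra days.
Each full week contributes 4 days from the set (Mon, Wed, Thu, Sun): 11 × 4 = 44.
The 6 extra days are Tue, Wed, Thu, Fri, Sat, Sun — 3 of them qualify.
Total: 44 + 3 = 47.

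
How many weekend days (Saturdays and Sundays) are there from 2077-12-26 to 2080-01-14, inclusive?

215

2077-12-26 is a Sunday.
The range spans 750 days (inclusive of both endpoints).
750 = 7 × 107 + 1, so there are 107 full weeks plus 1 extra day.
Each full week contributes 2 weekend days (Sat, Sun): 107 × 2 = 214.
The 1 extra day is Sun — 1 of them qualifies.
Total: 214 + 1 = 215.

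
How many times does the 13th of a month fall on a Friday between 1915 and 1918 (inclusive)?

6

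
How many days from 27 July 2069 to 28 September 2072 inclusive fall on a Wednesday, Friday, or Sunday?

27 July 2069 is a Saturday.
That's 1160 days from start to end, counting both.
1160 = 7 × 165 + 5, so there are 165 full weeks plus 5 extra days.
Each full week contributes 3 days from the set (Wed, Fri, Sun): 165 × 3 = 495.
The 5 extra days are Saturday, Sunday, Monday, Tuesday, Wednesday — 2 of them qualify.
Total: 495 + 2 = 497.

497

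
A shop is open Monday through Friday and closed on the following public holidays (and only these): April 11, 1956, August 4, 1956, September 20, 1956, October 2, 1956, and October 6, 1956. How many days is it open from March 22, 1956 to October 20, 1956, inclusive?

March 22, 1956 is a Thursday.
The range spans 213 days (inclusive of both endpoints).
213 = 7 × 30 + 3, so there are 30 full weeks plus 3 extra days.
Each full week contributes 5 weekdays (Mon–Fri): 30 × 5 = 150.
The 3 extra days are Thu, Fri, Sat — 2 of them qualify.
Total: 150 + 2 = 152.
Holidays: April 11, 1956 (Wed); August 4, 1956 (Sat); September 20, 1956 (Thu); October 2, 1956 (Tue); October 6, 1956 (Sat).
3 of the 5 holidays fall on weekdays; the rest are weekends and were already excluded.
Business days: 152 − 3 = 149.

149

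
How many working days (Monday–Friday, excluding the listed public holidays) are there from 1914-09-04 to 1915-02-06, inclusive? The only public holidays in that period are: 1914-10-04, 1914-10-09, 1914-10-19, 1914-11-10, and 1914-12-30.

107 working days

1914-09-04 is a Friday.
That's 156 days from start to end, counting both.
156 = 7 × 22 + 2, so there are 22 full weeks plus 2 extra days.
Each full week contributes 5 weekdays (Mon–Fri): 22 × 5 = 110.
The 2 extra days are Fri, Sat — 1 of them qualifies.
Total: 110 + 1 = 111.
Holidays: 1914-10-04 (Sun); 1914-10-09 (Fri); 1914-10-19 (Mon); 1914-11-10 (Tue); 1914-12-30 (Wed).
4 of the 5 holidays fall on weekdays; the rest are weekends and were already excluded.
Business days: 111 − 4 = 107.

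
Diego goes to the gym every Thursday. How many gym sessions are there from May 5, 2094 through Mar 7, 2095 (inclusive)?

44

May 5, 2094 is a Wednesday.
The range spans 307 days (inclusive of both endpoints).
307 = 7 × 43 + 6, so there are 43 full weeks plus 6 extra days.
Each full week contributes one Thursday: 43 so far.
The 6 extra days are Wed, Thu, Fri, Sat, Sun, Mon — 1 of them qualifies.
Total: 43 + 1 = 44.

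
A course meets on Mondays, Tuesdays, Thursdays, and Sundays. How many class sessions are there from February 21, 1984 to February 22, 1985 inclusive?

February 21, 1984 is a Tuesday.
That's 368 days from start to end, counting both.
368 = 7 × 52 + 4, so there are 52 full weeks plus 4 extra days.
Each full week contributes 4 days from the set (Mon, Tue, Thu, Sun): 52 × 4 = 208.
The 4 extra days are Tuesday, Wednesday, Thursday, Friday — 2 of them qualify.
Total: 208 + 2 = 210.

210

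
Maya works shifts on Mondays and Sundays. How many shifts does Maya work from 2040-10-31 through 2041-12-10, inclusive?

116

2040-10-31 is a Wednesday.
From 2040-10-31 to 2041-12-10 is 406 days inclusive.
406 = 7 × 58, so the span is exactly 58 full weeks.
Each full week contributes 2 days from the set (Mon, Sun): 58 × 2 = 116.
Total: 116.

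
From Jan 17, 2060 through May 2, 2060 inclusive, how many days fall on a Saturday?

Jan 17, 2060 is a Saturday.
The range spans 107 days (inclusive of both endpoints).
107 = 7 × 15 + 2, so there are 15 full weeks plus 2 extra days.
Each full week contributes one Saturday: 15 so far.
The 2 extra days are Saturday, Sunday — 1 of them qualifies.
Total: 15 + 1 = 16.

16 Saturdays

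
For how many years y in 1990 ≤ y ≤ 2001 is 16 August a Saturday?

Day of week of August 16 in each year:
1990: Thu, 1991: Fri, 1992: Sun, 1993: Mon, 1994: Tue, 1995: Wed, 1996: Fri, 1997: Sat ✓, 1998: Sun, 1999: Mon, 2000: Wed, 2001: Thu
Saturdays: 1997.

1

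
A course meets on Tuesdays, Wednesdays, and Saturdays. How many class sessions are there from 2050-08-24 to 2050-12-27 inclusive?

54

2050-08-24 is a Wednesday.
That's 126 days from start to end, counting both.
126 = 7 × 18, so the span is exactly 18 full weeks.
Each full week contributes 3 days from the set (Tue, Wed, Sat): 18 × 3 = 54.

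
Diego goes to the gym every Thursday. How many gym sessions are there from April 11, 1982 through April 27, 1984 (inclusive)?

107 Thursdays

April 11, 1982 is a Sunday.
The range spans 748 days (inclusive of both endpoints).
748 = 7 × 106 + 6, so there are 106 full weeks plus 6 extra days.
Each full week contributes one Thursday: 106 so far.
The 6 extra days are Sunday, Monday, Tuesday, Wednesday, Thursday, Friday — 1 of them qualifies.
Total: 106 + 1 = 107.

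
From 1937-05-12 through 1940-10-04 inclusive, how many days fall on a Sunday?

1937-05-12 is a Wednesday.
That's 1242 days from start to end, counting both.
1242 = 7 × 177 + 3, so there are 177 full weeks plus 3 extra days.
Each full week contributes one Sunday: 177 so far.
The 3 extra days are Wed, Thu, Fri — none qualify.
Total: 177 + 0 = 177.

177 Sundays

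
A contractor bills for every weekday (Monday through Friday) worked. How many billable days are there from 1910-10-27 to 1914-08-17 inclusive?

1910-10-27 is a Thursday.
That's 1391 days from start to end, counting both.
1391 = 7 × 198 + 5, so there are 198 full weeks plus 5 extra days.
Each full week contributes 5 weekdays (Mon–Fri): 198 × 5 = 990.
The 5 extra days are Thu, Fri, Sat, Sun, Mon — 3 of them qualify.
Total: 990 + 3 = 993.

993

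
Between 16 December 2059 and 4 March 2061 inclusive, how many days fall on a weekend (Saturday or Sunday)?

126

16 December 2059 is a Tuesday.
From 16 December 2059 to 4 March 2061 is 445 days inclusive.
445 = 7 × 63 + 4, so there are 63 full weeks plus 4 extra days.
Each full week contributes 2 weekend days (Sat, Sun): 63 × 2 = 126.
The 4 extra days are Tue, Wed, Thu, Fri — none qualify.
Total: 126 + 0 = 126.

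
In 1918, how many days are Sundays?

52

January 1, 1918 is a Tuesday.
From January 1, 1918 to December 31, 1918 is 365 days inclusive.
365 = 7 × 52 + 1, so there are 52 full weeks plus 1 extra day.
Each full week contributes one Sunday: 52 so far.
The 1 extra day is Tue — none qualify.
Total: 52 + 0 = 52.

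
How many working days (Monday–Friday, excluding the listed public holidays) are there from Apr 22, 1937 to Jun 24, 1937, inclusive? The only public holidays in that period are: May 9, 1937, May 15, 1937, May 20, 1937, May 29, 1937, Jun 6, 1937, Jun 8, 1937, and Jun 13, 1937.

44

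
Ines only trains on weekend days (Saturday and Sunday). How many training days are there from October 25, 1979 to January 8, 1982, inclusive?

October 25, 1979 is a Thursday.
From October 25, 1979 to January 8, 1982 is 807 days inclusive.
807 = 7 × 115 + 2, so there are 115 full weeks plus 2 extra days.
Each full week contributes 2 weekend days (Sat, Sun): 115 × 2 = 230.
The 2 extra days are Thursday, Friday — none qualify.
Total: 230 + 0 = 230.

230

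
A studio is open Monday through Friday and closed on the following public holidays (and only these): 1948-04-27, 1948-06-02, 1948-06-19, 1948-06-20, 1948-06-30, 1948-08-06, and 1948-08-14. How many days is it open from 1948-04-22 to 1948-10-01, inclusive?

113

1948-04-22 is a Thursday.
The range spans 163 days (inclusive of both endpoints).
163 = 7 × 23 + 2, so there are 23 full weeks plus 2 extra days.
Each full week contributes 5 weekdays (Mon–Fri): 23 × 5 = 115.
The 2 extra days are Thursday, Friday — 2 of them qualify.
Total: 115 + 2 = 117.
Holidays: 1948-04-27 (Tue); 1948-06-02 (Wed); 1948-06-19 (Sat); 1948-06-20 (Sun); 1948-06-30 (Wed); 1948-08-06 (Fri); 1948-08-14 (Sat).
4 of the 7 holidays fall on weekdays; the rest are weekends and were already excluded.
Business days: 117 − 4 = 113.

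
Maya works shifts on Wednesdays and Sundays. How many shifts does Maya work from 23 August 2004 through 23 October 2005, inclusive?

23 August 2004 is a Monday.
That's 427 days from start to end, counting both.
427 = 7 × 61, so the span is exactly 61 full weeks.
Each full week contributes 2 days from the set (Wed, Sun): 61 × 2 = 122.
Total: 122.

122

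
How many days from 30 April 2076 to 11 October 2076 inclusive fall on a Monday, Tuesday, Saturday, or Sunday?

30 April 2076 is a Thursday.
The range spans 165 days (inclusive of both endpoints).
165 = 7 × 23 + 4, so there are 23 full weeks plus 4 extra days.
Each full week contributes 4 days from the set (Mon, Tue, Sat, Sun): 23 × 4 = 92.
The 4 extra days are Thu, Fri, Sat, Sun — 2 of them qualify.
Total: 92 + 2 = 94.

94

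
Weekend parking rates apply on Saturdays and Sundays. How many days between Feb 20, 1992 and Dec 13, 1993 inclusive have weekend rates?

Feb 20, 1992 is a Thursday.
The range spans 663 days (inclusive of both endpoints).
663 = 7 × 94 + 5, so there are 94 full weeks plus 5 extra days.
Each full week contributes 2 weekend days (Sat, Sun): 94 × 2 = 188.
The 5 extra days are Thu, Fri, Sat, Sun, Mon — 2 of them qualify.
Total: 188 + 2 = 190.

190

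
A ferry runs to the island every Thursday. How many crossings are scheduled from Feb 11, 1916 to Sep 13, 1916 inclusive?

30

Feb 11, 1916 is a Friday.
From Feb 11, 1916 to Sep 13, 1916 is 216 days inclusive.
216 = 7 × 30 + 6, so there are 30 full weeks plus 6 extra days.
Each full week contributes one Thursday: 30 so far.
The 6 extra days are Friday, Saturday, Sunday, Monday, Tuesday, Wednesday — none qualify.
Total: 30 + 0 = 30.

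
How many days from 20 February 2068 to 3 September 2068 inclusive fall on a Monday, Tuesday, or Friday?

20 February 2068 is a Monday.
From 20 February 2068 to 3 September 2068 is 197 days inclusive.
197 = 7 × 28 + 1, so there are 28 full weeks plus 1 extra day.
Each full week contributes 3 days from the set (Mon, Tue, Fri): 28 × 3 = 84.
The 1 extra day is Mon — 1 of them qualifies.
Total: 84 + 1 = 85.

85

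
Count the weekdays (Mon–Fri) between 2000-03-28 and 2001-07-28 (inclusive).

2000-03-28 is a Tuesday.
From 2000-03-28 to 2001-07-28 is 488 days inclusive.
488 = 7 × 69 + 5, so there are 69 full weeks plus 5 extra days.
Each full week contributes 5 weekdays (Mon–Fri): 69 × 5 = 345.
The 5 extra days are Tuesday, Wednesday, Thursday, Friday, Saturday — 4 of them qualify.
Total: 345 + 4 = 349.

349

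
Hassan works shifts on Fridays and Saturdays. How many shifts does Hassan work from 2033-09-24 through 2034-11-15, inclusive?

119

2033-09-24 is a Saturday.
The range spans 418 days (inclusive of both endpoints).
418 = 7 × 59 + 5, so there are 59 full weeks plus 5 extra days.
Each full week contributes 2 days from the set (Fri, Sat): 59 × 2 = 118.
The 5 extra days are Saturday, Sunday, Monday, Tuesday, Wednesday — 1 of them qualifies.
Total: 118 + 1 = 119.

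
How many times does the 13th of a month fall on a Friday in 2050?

The 13th falls on a Friday when the month's 13th has weekday Fri.
Jan 13 is Thu; Feb 13 is Sun; Mar 13 is Sun; Apr 13 is Wed; May 13 is Fri ✓; Jun 13 is Mon; Jul 13 is Wed; Aug 13 is Sat; Sep 13 is Tue; Oct 13 is Thu; Nov 13 is Sun; Dec 13 is Tue.
Friday the 13ths: May.

1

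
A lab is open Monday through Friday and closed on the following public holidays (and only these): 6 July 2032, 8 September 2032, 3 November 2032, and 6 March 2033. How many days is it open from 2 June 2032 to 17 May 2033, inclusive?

247

2 June 2032 is a Wednesday.
The range spans 350 days (inclusive of both endpoints).
350 = 7 × 50, so the span is exactly 50 full weeks.
Each full week contributes 5 weekdays (Mon–Fri): 50 × 5 = 250.
Holidays: 6 July 2032 (Tue); 8 September 2032 (Wed); 3 November 2032 (Wed); 6 March 2033 (Sun).
3 of the 4 holidays fall on weekdays; the rest are weekends and were already excluded.
Business days: 250 − 3 = 247.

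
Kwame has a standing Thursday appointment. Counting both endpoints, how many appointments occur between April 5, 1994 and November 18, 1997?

April 5, 1994 is a Tuesday.
The range spans 1324 days (inclusive of both endpoints).
1324 = 7 × 189 + 1, so there are 189 full weeks plus 1 extra day.
Each full week contributes one Thursday: 189 so far.
The 1 extra day is Tuesday — none qualify.
Total: 189 + 0 = 189.

189 Thursdays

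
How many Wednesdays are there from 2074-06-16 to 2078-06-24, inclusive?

210 Wednesdays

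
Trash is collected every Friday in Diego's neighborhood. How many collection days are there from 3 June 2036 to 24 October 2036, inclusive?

21 Fridays

3 June 2036 is a Tuesday.
The range spans 144 days (inclusive of both endpoints).
144 = 7 × 20 + 4, so there are 20 full weeks plus 4 extra days.
Each full week contributes one Friday: 20 so far.
The 4 extra days are Tuesday, Wednesday, Thursday, Friday — 1 of them qualifies.
Total: 20 + 1 = 21.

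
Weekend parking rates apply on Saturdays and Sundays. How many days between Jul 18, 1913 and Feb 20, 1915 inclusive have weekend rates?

167

Jul 18, 1913 is a Friday.
That's 583 days from start to end, counting both.
583 = 7 × 83 + 2, so there are 83 full weeks plus 2 extra days.
Each full week contributes 2 weekend days (Sat, Sun): 83 × 2 = 166.
The 2 extra days are Fri, Sat — 1 of them qualifies.
Total: 166 + 1 = 167.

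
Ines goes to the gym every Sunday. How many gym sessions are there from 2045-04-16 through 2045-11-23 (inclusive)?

2045-04-16 is a Sunday.
The range spans 222 days (inclusive of both endpoints).
222 = 7 × 31 + 5, so there are 31 full weeks plus 5 extra days.
Each full week contributes one Sunday: 31 so far.
The 5 extra days are Sun, Mon, Tue, Wed, Thu — 1 of them qualifies.
Total: 31 + 1 = 32.

32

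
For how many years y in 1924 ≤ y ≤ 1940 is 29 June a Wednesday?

3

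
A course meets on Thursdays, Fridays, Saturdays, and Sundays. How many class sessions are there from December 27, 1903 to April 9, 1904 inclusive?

December 27, 1903 is a Sunday.
From December 27, 1903 to April 9, 1904 is 105 days inclusive.
105 = 7 × 15, so the span is exactly 15 full weeks.
Each full week contributes 4 days from the set (Thu, Fri, Sat, Sun): 15 × 4 = 60.

60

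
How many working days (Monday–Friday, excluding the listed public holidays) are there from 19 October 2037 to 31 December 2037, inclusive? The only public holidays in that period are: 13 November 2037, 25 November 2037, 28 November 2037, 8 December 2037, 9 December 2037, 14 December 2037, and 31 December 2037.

48 working days

19 October 2037 is a Monday.
From 19 October 2037 to 31 December 2037 is 74 days inclusive.
74 = 7 × 10 + 4, so there are 10 full weeks plus 4 extra days.
Each full week contributes 5 weekdays (Mon–Fri): 10 × 5 = 50.
The 4 extra days are Monday, Tuesday, Wednesday, Thursday — 4 of them qualify.
Total: 50 + 4 = 54.
Holidays: 13 November 2037 (Fri); 25 November 2037 (Wed); 28 November 2037 (Sat); 8 December 2037 (Tue); 9 December 2037 (Wed); 14 December 2037 (Mon); 31 December 2037 (Thu).
6 of the 7 holidays fall on weekdays; the rest are weekends and were already excluded.
Business days: 54 − 6 = 48.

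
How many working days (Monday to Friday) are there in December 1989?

Dec 1, 1989 is a Friday.
From Dec 1, 1989 to Dec 31, 1989 is 31 days inclusive.
31 = 7 × 4 + 3, so there are 4 full weeks plus 3 extra days.
Each full week contributes 5 weekdays (Mon–Fri): 4 × 5 = 20.
The 3 extra days are Fri, Sat, Sun — 1 of them qualifies.
Total: 20 + 1 = 21.

21 weekdays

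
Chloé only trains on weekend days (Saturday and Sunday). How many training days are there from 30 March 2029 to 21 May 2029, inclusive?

30 March 2029 is a Friday.
The range spans 53 days (inclusive of both endpoints).
53 = 7 × 7 + 4, so there are 7 full weeks plus 4 extra days.
Each full week contributes 2 weekend days (Sat, Sun): 7 × 2 = 14.
The 4 extra days are Fri, Sat, Sun, Mon — 2 of them qualify.
Total: 14 + 2 = 16.

16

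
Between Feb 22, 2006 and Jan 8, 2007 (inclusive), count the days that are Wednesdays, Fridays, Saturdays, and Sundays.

Feb 22, 2006 is a Wednesday.
That's 321 days from start to end, counting both.
321 = 7 × 45 + 6, so there are 45 full weeks plus 6 extra days.
Each full week contributes 4 days from the set (Wed, Fri, Sat, Sun): 45 × 4 = 180.
The 6 extra days are Wednesday, Thursday, Friday, Saturday, Sunday, Monday — 4 of them qualify.
Total: 180 + 4 = 184.

184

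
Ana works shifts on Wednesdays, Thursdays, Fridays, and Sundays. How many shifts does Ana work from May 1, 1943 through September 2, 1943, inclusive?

May 1, 1943 is a Saturday.
The range spans 125 days (inclusive of both endpoints).
125 = 7 × 17 + 6, so there are 17 full weeks plus 6 extra days.
Each full week contributes 4 days from the set (Wed, Thu, Fri, Sun): 17 × 4 = 68.
The 6 extra days are Saturday, Sunday, Monday, Tuesday, Wednesday, Thursday — 3 of them qualify.
Total: 68 + 3 = 71.

71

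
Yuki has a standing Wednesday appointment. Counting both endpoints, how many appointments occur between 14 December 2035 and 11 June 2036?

14 December 2035 is a Friday.
The range spans 181 days (inclusive of both endpoints).
181 = 7 × 25 + 6, so there are 25 full weeks plus 6 extra days.
Each full week contributes one Wednesday: 25 so far.
The 6 extra days are Friday, Saturday, Sunday, Monday, Tuesday, Wednesday — 1 of them qualifies.
Total: 25 + 1 = 26.

26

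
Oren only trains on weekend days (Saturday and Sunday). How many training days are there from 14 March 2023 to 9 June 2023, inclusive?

24

14 March 2023 is a Tuesday.
From 14 March 2023 to 9 June 2023 is 88 days inclusive.
88 = 7 × 12 + 4, so there are 12 full weeks plus 4 extra days.
Each full week contributes 2 weekend days (Sat, Sun): 12 × 2 = 24.
The 4 extra days are Tue, Wed, Thu, Fri — none qualify.
Total: 24 + 0 = 24.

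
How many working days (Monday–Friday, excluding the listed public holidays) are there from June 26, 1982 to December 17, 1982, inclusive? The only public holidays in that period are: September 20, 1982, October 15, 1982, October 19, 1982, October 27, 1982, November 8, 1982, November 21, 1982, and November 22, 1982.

June 26, 1982 is a Saturday.
From June 26, 1982 to December 17, 1982 is 175 days inclusive.
175 = 7 × 25, so the span is exactly 25 full weeks.
Each full week contributes 5 weekdays (Mon–Fri): 25 × 5 = 125.
Holidays: September 20, 1982 (Mon); October 15, 1982 (Fri); October 19, 1982 (Tue); October 27, 1982 (Wed); November 8, 1982 (Mon); November 21, 1982 (Sun); November 22, 1982 (Mon).
6 of the 7 holidays fall on weekdays; the rest are weekends and were already excluded.
Business days: 125 − 6 = 119.

119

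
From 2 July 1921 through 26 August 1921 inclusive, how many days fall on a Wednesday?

2 July 1921 is a Saturday.
That's 56 days from start to end, counting both.
56 = 7 × 8, so the span is exactly 8 full weeks.
Each full week contributes one Wednesday: 8 so far.

8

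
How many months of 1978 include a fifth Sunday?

A month has five Sundays exactly when Sunday falls within its first (length − 28) days.
Jan: 31 days, starts Sun → 5 of Sun, Mon, Tue ✓
Feb: 28 days, starts Wed → 5 of (none)
Mar: 31 days, starts Wed → 5 of Wed, Thu, Fri
Apr: 30 days, starts Sat → 5 of Sat, Sun ✓
May: 31 days, starts Mon → 5 of Mon, Tue, Wed
Jun: 30 days, starts Thu → 5 of Thu, Fri
Jul: 31 days, starts Sat → 5 of Sat, Sun, Mon ✓
Aug: 31 days, starts Tue → 5 of Tue, Wed, Thu
Sep: 30 days, starts Fri → 5 of Fri, Sat
Oct: 31 days, starts Sun → 5 of Sun, Mon, Tue ✓
Nov: 30 days, starts Wed → 5 of Wed, Thu
Dec: 31 days, starts Fri → 5 of Fri, Sat, Sun ✓
Months with five Sundays: Jan, Apr, Jul, Oct, Dec.

5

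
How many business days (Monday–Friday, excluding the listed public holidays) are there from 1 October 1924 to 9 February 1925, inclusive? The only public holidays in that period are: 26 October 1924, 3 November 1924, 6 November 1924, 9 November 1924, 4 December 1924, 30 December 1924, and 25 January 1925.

90

1 October 1924 is a Wednesday.
That's 132 days from start to end, counting both.
132 = 7 × 18 + 6, so there are 18 full weeks plus 6 extra days.
Each full week contributes 5 weekdays (Mon–Fri): 18 × 5 = 90.
The 6 extra days are Wed, Thu, Fri, Sat, Sun, Mon — 4 of them qualify.
Total: 90 + 4 = 94.
Holidays: 26 October 1924 (Sun); 3 November 1924 (Mon); 6 November 1924 (Thu); 9 November 1924 (Sun); 4 December 1924 (Thu); 30 December 1924 (Tue); 25 January 1925 (Sun).
4 of the 7 holidays fall on weekdays; the rest are weekends and were already excluded.
Business days: 94 − 4 = 90.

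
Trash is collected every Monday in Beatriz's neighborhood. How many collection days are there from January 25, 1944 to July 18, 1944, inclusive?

25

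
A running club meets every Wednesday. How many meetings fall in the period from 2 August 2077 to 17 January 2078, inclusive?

24

2 August 2077 is a Monday.
The range spans 169 days (inclusive of both endpoints).
169 = 7 × 24 + 1, so there are 24 full weeks plus 1 extra day.
Each full week contributes one Wednesday: 24 so far.
The 1 extra day is Mon — none qualify.
Total: 24 + 0 = 24.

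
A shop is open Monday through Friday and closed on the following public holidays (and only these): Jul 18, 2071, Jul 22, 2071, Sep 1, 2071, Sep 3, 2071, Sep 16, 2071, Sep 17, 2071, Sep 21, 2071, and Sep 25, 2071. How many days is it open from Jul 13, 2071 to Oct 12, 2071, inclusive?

Jul 13, 2071 is a Monday.
That's 92 days from start to end, counting both.
92 = 7 × 13 + 1, so there are 13 full weeks plus 1 extra day.
Each full week contributes 5 weekdays (Mon–Fri): 13 × 5 = 65.
The 1 extra day is Mon — 1 of them qualifies.
Total: 65 + 1 = 66.
Holidays: Jul 18, 2071 (Sat); Jul 22, 2071 (Wed); Sep 1, 2071 (Tue); Sep 3, 2071 (Thu); Sep 16, 2071 (Wed); Sep 17, 2071 (Thu); Sep 21, 2071 (Mon); Sep 25, 2071 (Fri).
7 of the 8 holidays fall on weekdays; the rest are weekends and were already excluded.
Business days: 66 − 7 = 59.

59 working days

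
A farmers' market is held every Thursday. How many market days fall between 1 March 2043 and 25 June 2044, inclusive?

1 March 2043 is a Sunday.
The range spans 483 days (inclusive of both endpoints).
483 = 7 × 69, so the span is exactly 69 full weeks.
Each full week contributes one Thursday: 69 so far.
Total: 69.

69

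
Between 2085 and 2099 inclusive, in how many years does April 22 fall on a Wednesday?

Day of week of April 22 in each year:
2085: Sun, 2086: Mon, 2087: Tue, 2088: Thu, 2089: Fri, 2090: Sat, 2091: Sun, 2092: Tue, 2093: Wed ✓, 2094: Thu, 2095: Fri, 2096: Sun, 2097: Mon, 2098: Tue, 2099: Wed ✓
Wednesdays: 2093, 2099.

2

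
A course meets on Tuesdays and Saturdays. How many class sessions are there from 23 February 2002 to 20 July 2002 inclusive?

43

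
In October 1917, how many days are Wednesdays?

1 October 1917 is a Monday.
The range spans 31 days (inclusive of both endpoints).
31 = 7 × 4 + 3, so there are 4 full weeks plus 3 extra days.
Each full week contributes one Wednesday: 4 so far.
The 3 extra days are Mon, Tue, Wed — 1 of them qualifies.
Total: 4 + 1 = 5.

5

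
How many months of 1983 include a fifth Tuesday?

A month has five Tuesdays exactly when Tuesday falls within its first (length − 28) days.
Jan: 31 days, starts Sat → 5 of Sat, Sun, Mon
Feb: 28 days, starts Tue → 5 of (none)
Mar: 31 days, starts Tue → 5 of Tue, Wed, Thu ✓
Apr: 30 days, starts Fri → 5 of Fri, Sat
May: 31 days, starts Sun → 5 of Sun, Mon, Tue ✓
Jun: 30 days, starts Wed → 5 of Wed, Thu
Jul: 31 days, starts Fri → 5 of Fri, Sat, Sun
Aug: 31 days, starts Mon → 5 of Mon, Tue, Wed ✓
Sep: 30 days, starts Thu → 5 of Thu, Fri
Oct: 31 days, starts Sat → 5 of Sat, Sun, Mon
Nov: 30 days, starts Tue → 5 of Tue, Wed ✓
Dec: 31 days, starts Thu → 5 of Thu, Fri, Sat
Months with five Tuesdays: Mar, May, Aug, Nov.

4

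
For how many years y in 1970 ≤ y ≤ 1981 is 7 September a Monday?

2

Day of week of September 7 in each year:
1970: Mon ✓, 1971: Tue, 1972: Thu, 1973: Fri, 1974: Sat, 1975: Sun, 1976: Tue, 1977: Wed, 1978: Thu, 1979: Fri, 1980: Sun, 1981: Mon ✓
Mondays: 1970, 1981.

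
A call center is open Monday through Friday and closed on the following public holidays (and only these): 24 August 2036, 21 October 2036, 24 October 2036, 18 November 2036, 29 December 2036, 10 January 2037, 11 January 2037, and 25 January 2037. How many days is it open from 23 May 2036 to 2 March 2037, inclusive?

198

23 May 2036 is a Friday.
The range spans 284 days (inclusive of both endpoints).
284 = 7 × 40 + 4, so there are 40 full weeks plus 4 extra days.
Each full week contributes 5 weekdays (Mon–Fri): 40 × 5 = 200.
The 4 extra days are Friday, Saturday, Sunday, Monday — 2 of them qualify.
Total: 200 + 2 = 202.
Holidays: 24 August 2036 (Sun); 21 October 2036 (Tue); 24 October 2036 (Fri); 18 November 2036 (Tue); 29 December 2036 (Mon); 10 January 2037 (Sat); 11 January 2037 (Sun); 25 January 2037 (Sun).
4 of the 8 holidays fall on weekdays; the rest are weekends and were already excluded.
Business days: 202 − 4 = 198.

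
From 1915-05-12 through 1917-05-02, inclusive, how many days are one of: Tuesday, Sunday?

206

1915-05-12 is a Wednesday.
That's 722 days from start to end, counting both.
722 = 7 × 103 + 1, so there are 103 full weeks plus 1 extra day.
Each full week contributes 2 days from the set (Tue, Sun): 103 × 2 = 206.
The 1 extra day is Wednesday — none qualify.
Total: 206 + 0 = 206.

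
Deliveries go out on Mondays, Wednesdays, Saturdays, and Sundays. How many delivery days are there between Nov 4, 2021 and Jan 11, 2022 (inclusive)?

Nov 4, 2021 is a Thursday.
From Nov 4, 2021 to Jan 11, 2022 is 69 days inclusive.
69 = 7 × 9 + 6, so there are 9 full weeks plus 6 extra days.
Each full week contributes 4 days from the set (Mon, Wed, Sat, Sun): 9 × 4 = 36.
The 6 extra days are Thu, Fri, Sat, Sun, Mon, Tue — 3 of them qualify.
Total: 36 + 3 = 39.

39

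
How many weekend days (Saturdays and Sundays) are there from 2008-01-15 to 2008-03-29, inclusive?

2008-01-15 is a Tuesday.
That's 75 days from start to end, counting both.
75 = 7 × 10 + 5, so there are 10 full weeks plus 5 extra days.
Each full week contributes 2 weekend days (Sat, Sun): 10 × 2 = 20.
The 5 extra days are Tue, Wed, Thu, Fri, Sat — 1 of them qualifies.
Total: 20 + 1 = 21.

21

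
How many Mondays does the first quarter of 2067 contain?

1 January 2067 is a Saturday.
From 1 January 2067 to 31 March 2067 is 90 days inclusive.
90 = 7 × 12 + 6, so there are 12 full weeks plus 6 extra days.
Each full week contributes one Monday: 12 so far.
The 6 extra days are Sat, Sun, Mon, Tue, Wed, Thu — 1 of them qualifies.
Total: 12 + 1 = 13.

13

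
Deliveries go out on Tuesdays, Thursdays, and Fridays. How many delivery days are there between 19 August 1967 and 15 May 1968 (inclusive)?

115

19 August 1967 is a Saturday.
From 19 August 1967 to 15 May 1968 is 271 days inclusive.
271 = 7 × 38 + 5, so there are 38 full weeks plus 5 extra days.
Each full week contributes 3 days from the set (Tue, Thu, Fri): 38 × 3 = 114.
The 5 extra days are Saturday, Sunday, Monday, Tuesday, Wednesday — 1 of them qualifies.
Total: 114 + 1 = 115.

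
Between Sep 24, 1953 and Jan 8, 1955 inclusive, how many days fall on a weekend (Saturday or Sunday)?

135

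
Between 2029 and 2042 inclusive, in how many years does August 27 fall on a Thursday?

1

Day of week of August 27 in each year:
2029: Mon, 2030: Tue, 2031: Wed, 2032: Fri, 2033: Sat, 2034: Sun, 2035: Mon, 2036: Wed, 2037: Thu ✓, 2038: Fri, 2039: Sat, 2040: Mon, 2041: Tue, 2042: Wed
Thursdays: 2037.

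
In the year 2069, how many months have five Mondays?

A month has five Mondays exactly when Monday falls within its first (length − 28) days.
Jan: 31 days, starts Tue → 5 of Tue, Wed, Thu
Feb: 28 days, starts Fri → 5 of (none)
Mar: 31 days, starts Fri → 5 of Fri, Sat, Sun
Apr: 30 days, starts Mon → 5 of Mon, Tue ✓
May: 31 days, starts Wed → 5 of Wed, Thu, Fri
Jun: 30 days, starts Sat → 5 of Sat, Sun
Jul: 31 days, starts Mon → 5 of Mon, Tue, Wed ✓
Aug: 31 days, starts Thu → 5 of Thu, Fri, Sat
Sep: 30 days, starts Sun → 5 of Sun, Mon ✓
Oct: 31 days, starts Tue → 5 of Tue, Wed, Thu
Nov: 30 days, starts Fri → 5 of Fri, Sat
Dec: 31 days, starts Sun → 5 of Sun, Mon, Tue ✓
Months with five Mondays: Apr, Jul, Sep, Dec.

4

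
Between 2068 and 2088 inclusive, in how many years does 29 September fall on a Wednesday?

Day of week of September 29 in each year:
2068: Sat, 2069: Sun, 2070: Mon, 2071: Tue, 2072: Thu, 2073: Fri, 2074: Sat, 2075: Sun, 2076: Tue, 2077: Wed ✓, 2078: Thu, 2079: Fri, 2080: Sun, 2081: Mon, 2082: Tue, 2083: Wed ✓, 2084: Fri, 2085: Sat, 2086: Sun, 2087: Mon, 2088: Wed ✓
Wednesdays: 2077, 2083, 2088.

3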